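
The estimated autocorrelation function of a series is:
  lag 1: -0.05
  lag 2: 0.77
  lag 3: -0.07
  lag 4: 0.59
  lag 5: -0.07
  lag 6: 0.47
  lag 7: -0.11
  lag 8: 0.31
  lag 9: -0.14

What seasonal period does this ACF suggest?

The largest autocorrelation is r_2 = 0.77, with weaker echoes at lags 4 (0.59), 6 (0.47) and 8 (0.31); the remaining lags stay at or below -0.05.
The dominant spike at lag 2 indicates a seasonal period of 2.

2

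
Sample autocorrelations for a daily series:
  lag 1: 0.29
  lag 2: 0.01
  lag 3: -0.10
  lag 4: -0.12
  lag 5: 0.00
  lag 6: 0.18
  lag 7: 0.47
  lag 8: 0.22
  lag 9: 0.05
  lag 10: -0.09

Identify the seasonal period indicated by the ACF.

The largest autocorrelation is r_7 = 0.47; the remaining lags stay at or below 0.29. The elevated value at lag 1 (0.29), dropping to 0.01 at lag 2, reflects decaying short-term dependence rather than seasonality.
The dominant spike at lag 7 indicates a seasonal period of 7.

7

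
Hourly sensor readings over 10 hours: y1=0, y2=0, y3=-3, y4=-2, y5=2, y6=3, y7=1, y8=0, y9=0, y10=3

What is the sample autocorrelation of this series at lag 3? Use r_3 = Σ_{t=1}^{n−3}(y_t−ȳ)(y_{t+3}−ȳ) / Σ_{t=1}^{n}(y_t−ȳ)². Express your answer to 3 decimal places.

-0.293

Mean ȳ = (0 + 0 − 3 − 2 + 2 + 3 + 1 + 0 + 0 + 3)/10 = 0.4000
Σ(y_t−ȳ)(y_{t+3}−ȳ) = (0.9600) + (-0.6400) + (-8.8400) + (-1.4400) + (-0.6400) + (-1.0400) + (1.5600) = -10.0800
Denominator Σ(y_t−ȳ)² = 34.4000
r_3 = -10.0800 / 34.4000 = -0.293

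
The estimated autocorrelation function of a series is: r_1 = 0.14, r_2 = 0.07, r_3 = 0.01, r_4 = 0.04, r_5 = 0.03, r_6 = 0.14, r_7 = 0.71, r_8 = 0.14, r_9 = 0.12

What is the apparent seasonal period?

The largest autocorrelation is r_7 = 0.71; the remaining lags stay at or below 0.14.
The dominant spike at lag 7 indicates a seasonal period of 7.

7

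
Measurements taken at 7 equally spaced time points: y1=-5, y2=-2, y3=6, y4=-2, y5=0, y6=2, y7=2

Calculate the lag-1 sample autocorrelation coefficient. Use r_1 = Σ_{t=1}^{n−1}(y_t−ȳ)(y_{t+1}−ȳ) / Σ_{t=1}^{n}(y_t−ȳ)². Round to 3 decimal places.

-0.138

Mean ȳ = (-5 − 2 + 6 − 2 + 0 + 2 + 2)/7 = 0.1429
Σ(y_t−ȳ)(y_{t+1}−ȳ) = (11.0204) + (-12.5510) + (-12.5510) + (0.3061) + (-0.2653) + (3.4490) = -10.5918
Denominator Σ(y_t−ȳ)² = 76.8571
r_1 = -10.5918 / 76.8571 = -0.138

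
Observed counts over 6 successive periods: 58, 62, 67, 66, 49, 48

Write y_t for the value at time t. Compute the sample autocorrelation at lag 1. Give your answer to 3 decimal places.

Mean ȳ = (58 + 62 + 67 + 66 + 49 + 48)/6 = 58.3333
Deviations from mean: -0.3333, 3.6667, 8.6667, 7.6667, -9.3333, -10.3333
Numerator Σ_{t=1}^{5}(y_t−ȳ)(y_{t+1}−ȳ) = 121.8889
Denominator Σ(y_t−ȳ)² = 341.3333
r_1 = 121.8889 / 341.3333 = 0.357

0.357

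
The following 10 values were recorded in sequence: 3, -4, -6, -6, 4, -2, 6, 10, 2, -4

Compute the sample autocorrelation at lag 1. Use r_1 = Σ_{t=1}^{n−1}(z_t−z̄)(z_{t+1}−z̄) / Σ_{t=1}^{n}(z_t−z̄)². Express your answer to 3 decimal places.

Mean z̄ = (3 − 4 − 6 − 6 + 4 − 2 + 6 + 10 + 2 − 4)/10 = 0.3000
Numerator Σ_{t=1}^{9}(z_t−z̄)(z_{t+1}−z̄) = 74.7100
Denominator Σ(z_t−z̄)² = 272.1000
r_1 = 74.7100 / 272.1000 = 0.275

0.275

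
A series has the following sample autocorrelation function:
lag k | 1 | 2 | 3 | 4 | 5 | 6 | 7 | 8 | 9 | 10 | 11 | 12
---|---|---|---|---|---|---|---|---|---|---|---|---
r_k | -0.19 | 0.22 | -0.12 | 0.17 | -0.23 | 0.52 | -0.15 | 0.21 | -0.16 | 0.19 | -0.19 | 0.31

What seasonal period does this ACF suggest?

The largest autocorrelation is r_6 = 0.52, with a weaker echo at lag 12 (0.31); the remaining lags stay at or below 0.22.
The dominant spike at lag 6 indicates a seasonal period of 6.

6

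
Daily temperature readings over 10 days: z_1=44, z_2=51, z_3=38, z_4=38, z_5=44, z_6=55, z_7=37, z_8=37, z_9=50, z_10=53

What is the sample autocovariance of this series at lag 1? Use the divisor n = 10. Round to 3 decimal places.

-2.109

Mean z̄ = (44 + 51 + 38 + 38 + 44 + 55 + 37 + 37 + 50 + 53)/10 = 44.7000
Σ_{t=1}^{9}(z_t−z̄)(z_{t+1}−z̄) = -21.0900
γ_1 = -21.0900 / 10 = -2.109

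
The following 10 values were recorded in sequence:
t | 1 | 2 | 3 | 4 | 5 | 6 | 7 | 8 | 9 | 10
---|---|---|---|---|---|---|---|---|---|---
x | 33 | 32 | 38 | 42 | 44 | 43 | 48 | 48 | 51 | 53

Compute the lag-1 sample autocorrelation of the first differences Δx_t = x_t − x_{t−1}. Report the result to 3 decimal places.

First differences Δx: -1, 6, 4, 2, -1, 5, 0, 3, 2
Mean of differences = 2.2222
Numerator Σ(Δx_t−Δx̄)(Δx_{t+1}−Δx̄) = -22.1605
Denominator Σ(Δx_t−Δx̄)² = 51.5556
r_1(Δx) = -22.1605 / 51.5556 = -0.430

-0.430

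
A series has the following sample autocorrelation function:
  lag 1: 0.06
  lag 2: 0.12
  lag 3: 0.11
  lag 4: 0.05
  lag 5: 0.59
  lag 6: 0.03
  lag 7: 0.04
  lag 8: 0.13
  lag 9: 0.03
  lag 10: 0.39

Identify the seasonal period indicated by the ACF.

The largest autocorrelation is r_5 = 0.59, with a weaker echo at lag 10 (0.39); the remaining lags stay at or below 0.13.
The dominant spike at lag 5 indicates a seasonal period of 5.

5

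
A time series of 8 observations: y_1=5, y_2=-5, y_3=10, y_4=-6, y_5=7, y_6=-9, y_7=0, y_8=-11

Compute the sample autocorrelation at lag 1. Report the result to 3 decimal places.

Mean ȳ = (5 − 5 + 10 − 6 + 7 − 9 + 0 − 11)/8 = -1.1250
Deviations from mean: 6.1250, -3.8750, 11.1250, -4.8750, 8.1250, -7.8750, 1.1250, -9.8750
Numerator Σ_{t=1}^{7}(y_t−ȳ)(y_{t+1}−ȳ) = -244.6406
Denominator Σ(y_t−ȳ)² = 426.8750
r_1 = -244.6406 / 426.8750 = -0.573

-0.573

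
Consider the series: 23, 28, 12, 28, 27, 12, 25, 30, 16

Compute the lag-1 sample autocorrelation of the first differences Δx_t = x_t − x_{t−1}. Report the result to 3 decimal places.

-0.467

First differences Δx: 5, -16, 16, -1, -15, 13, 5, -14
Mean of differences = -0.8750
Numerator Σ(Δx_t−Δx̄)(Δx_{t+1}−Δx̄) = -536.0156
Denominator Σ(Δx_t−Δx̄)² = 1146.8750
r_1(Δx) = -536.0156 / 1146.8750 = -0.467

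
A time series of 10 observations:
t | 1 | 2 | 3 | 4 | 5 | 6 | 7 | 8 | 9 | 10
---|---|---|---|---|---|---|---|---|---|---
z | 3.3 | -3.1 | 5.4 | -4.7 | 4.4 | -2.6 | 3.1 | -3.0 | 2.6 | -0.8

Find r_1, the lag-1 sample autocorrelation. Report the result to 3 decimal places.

Mean z̄ = (3.3 − 3.1 + 5.4 − 4.7 + 4.4 − 2.6 + 3.1 − 3.0 + 2.6 − 0.8)/10 = 0.4600
Numerator Σ_{t=1}^{9}(z_t−z̄)(z_{t+1}−z̄) = -112.8876
Denominator Σ(z_t−z̄)² = 121.7640
r_1 = -112.8876 / 121.7640 = -0.927

-0.927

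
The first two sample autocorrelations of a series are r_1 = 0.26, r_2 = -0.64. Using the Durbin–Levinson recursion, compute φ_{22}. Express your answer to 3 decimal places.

φ_{22} = (r_2 − r_1²) / (1 − r_1²)
r_1² = (0.26)² = 0.0676
Numerator = -0.64 − 0.0676 = -0.7076; denominator = 1 − 0.0676 = 0.9324
φ_{22} = -0.7076 / 0.9324 = -0.759

-0.759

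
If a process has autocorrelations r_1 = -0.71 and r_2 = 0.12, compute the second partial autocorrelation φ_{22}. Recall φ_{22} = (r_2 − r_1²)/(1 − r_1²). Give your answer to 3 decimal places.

-0.775

φ_{22} = (r_2 − r_1²) / (1 − r_1²)
r_1² = (-0.71)² = 0.5041
Numerator = 0.12 − 0.5041 = -0.3841; denominator = 1 − 0.5041 = 0.4959
φ_{22} = -0.3841 / 0.4959 = -0.775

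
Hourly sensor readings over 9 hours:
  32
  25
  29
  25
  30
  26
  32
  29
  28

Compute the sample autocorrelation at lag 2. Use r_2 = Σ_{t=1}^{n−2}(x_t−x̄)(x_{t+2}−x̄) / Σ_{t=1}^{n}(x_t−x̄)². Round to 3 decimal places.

Mean x̄ = (32 + 25 + 29 + 25 + 30 + 26 + 32 + 29 + 28)/9 = 28.4444
Σ(x_t−x̄)(x_{t+2}−x̄) = (1.9753) + (11.8642) + (0.8642) + (8.4198) + (5.5309) + (-1.3580) + (-1.5802) = 25.7160
Denominator Σ(x_t−x̄)² = 58.2222
r_2 = 25.7160 / 58.2222 = 0.442

0.442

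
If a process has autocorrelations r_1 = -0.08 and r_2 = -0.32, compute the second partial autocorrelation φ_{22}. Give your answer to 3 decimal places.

φ_{22} = (r_2 − r_1²) / (1 − r_1²)
r_1² = (-0.08)² = 0.0064
Numerator = -0.32 − 0.0064 = -0.3264; denominator = 1 − 0.0064 = 0.9936
φ_{22} = -0.3264 / 0.9936 = -0.329

-0.329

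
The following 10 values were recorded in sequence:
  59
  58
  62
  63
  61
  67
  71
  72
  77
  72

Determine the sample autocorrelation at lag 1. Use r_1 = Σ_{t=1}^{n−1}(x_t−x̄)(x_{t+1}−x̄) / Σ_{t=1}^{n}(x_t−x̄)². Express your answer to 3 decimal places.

Mean x̄ = (59 + 58 + 62 + 63 + 61 + 67 + 71 + 72 + 77 + 72)/10 = 66.2000
Numerator Σ_{t=1}^{9}(x_t−x̄)(x_{t+1}−x̄) = 276.3600
Denominator Σ(x_t−x̄)² = 381.6000
r_1 = 276.3600 / 381.6000 = 0.724

0.724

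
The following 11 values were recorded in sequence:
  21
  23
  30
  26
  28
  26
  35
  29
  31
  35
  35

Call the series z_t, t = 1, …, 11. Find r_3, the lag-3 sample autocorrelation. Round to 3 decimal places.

Mean z̄ = (21 + 23 + 30 + 26 + 28 + 26 + 35 + 29 + 31 + 35 + 35)/11 = 29.0000
Numerator Σ_{t=1}^{8}(z_t−z̄)(z_{t+3}−z̄) = 39.0000
Denominator Σ(z_t−z̄)² = 232.0000
r_3 = 39.0000 / 232.0000 = 0.168

0.168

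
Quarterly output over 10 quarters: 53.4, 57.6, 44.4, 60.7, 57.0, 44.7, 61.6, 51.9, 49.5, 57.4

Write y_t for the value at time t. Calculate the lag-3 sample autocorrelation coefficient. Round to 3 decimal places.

0.618

Mean ȳ = (53.4 + 57.6 + 44.4 + 60.7 + 57.0 + 44.7 + 61.6 + 51.9 + 49.5 + 57.4)/10 = 53.8200
Numerator Σ_{t=1}^{7}(y_t−ȳ)(y_{t+3}−ȳ) = 209.7128
Denominator Σ(y_t−ȳ)² = 339.5160
r_3 = 209.7128 / 339.5160 = 0.618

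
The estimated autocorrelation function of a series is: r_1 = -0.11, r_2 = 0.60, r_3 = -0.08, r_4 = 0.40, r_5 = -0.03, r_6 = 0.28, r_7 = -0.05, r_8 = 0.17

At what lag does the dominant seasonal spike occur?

The largest autocorrelation is r_2 = 0.60, with weaker echoes at lags 4 (0.40), 6 (0.28) and 8 (0.17); the remaining lags stay at or below -0.03.
The dominant spike at lag 2 indicates a seasonal period of 2.

2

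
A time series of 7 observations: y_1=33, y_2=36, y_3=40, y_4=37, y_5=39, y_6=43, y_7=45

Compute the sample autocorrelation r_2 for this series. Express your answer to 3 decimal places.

-0.078

Mean ȳ = (33 + 36 + 40 + 37 + 39 + 43 + 45)/7 = 39.0000
Σ(y_t−ȳ)(y_{t+2}−ȳ) = (-6.0000) + (6.0000) + (0.0000) + (-8.0000) + (0.0000) = -8.0000
Denominator Σ(y_t−ȳ)² = 102.0000
r_2 = -8.0000 / 102.0000 = -0.078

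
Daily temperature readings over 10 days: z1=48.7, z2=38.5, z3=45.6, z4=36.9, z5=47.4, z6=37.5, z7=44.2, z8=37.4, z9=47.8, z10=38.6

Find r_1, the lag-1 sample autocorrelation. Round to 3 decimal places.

Mean z̄ = (48.7 + 38.5 + 45.6 + 36.9 + 47.4 + 37.5 + 44.2 + 37.4 + 47.8 + 38.6)/10 = 42.2600
Numerator Σ_{t=1}^{9}(z_t−z̄)(z_{t+1}−z̄) = -172.5556
Denominator Σ(z_t−z̄)² = 216.0440
r_1 = -172.5556 / 216.0440 = -0.799

-0.799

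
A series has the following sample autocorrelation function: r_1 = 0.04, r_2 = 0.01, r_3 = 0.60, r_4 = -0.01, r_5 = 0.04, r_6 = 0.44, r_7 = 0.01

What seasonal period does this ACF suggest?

The largest autocorrelation is r_3 = 0.60, with a weaker echo at lag 6 (0.44); the remaining lags stay at or below 0.04.
The dominant spike at lag 3 indicates a seasonal period of 3.

3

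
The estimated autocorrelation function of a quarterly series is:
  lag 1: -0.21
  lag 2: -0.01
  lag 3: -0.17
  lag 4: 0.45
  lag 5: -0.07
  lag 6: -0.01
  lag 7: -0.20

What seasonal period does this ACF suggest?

The largest autocorrelation is r_4 = 0.45; the remaining lags stay at or below -0.01.
The dominant spike at lag 4 indicates a seasonal period of 4.

4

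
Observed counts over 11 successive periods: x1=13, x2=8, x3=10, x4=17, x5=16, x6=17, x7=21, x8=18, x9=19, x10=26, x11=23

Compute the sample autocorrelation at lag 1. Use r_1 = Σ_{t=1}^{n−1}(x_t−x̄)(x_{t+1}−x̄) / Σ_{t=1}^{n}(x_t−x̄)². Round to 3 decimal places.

0.622

Mean x̄ = (13 + 8 + 10 + 17 + 16 + 17 + 21 + 18 + 19 + 26 + 23)/11 = 17.0909
Numerator Σ_{t=1}^{10}(x_t−x̄)(x_{t+1}−x̄) = 177.0826
Denominator Σ(x_t−x̄)² = 284.9091
r_1 = 177.0826 / 284.9091 = 0.622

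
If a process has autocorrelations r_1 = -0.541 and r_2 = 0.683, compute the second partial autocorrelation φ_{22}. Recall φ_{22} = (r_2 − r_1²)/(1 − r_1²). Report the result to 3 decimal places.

0.552

φ_{22} = (r_2 − r_1²) / (1 − r_1²)
r_1² = (-0.541)² = 0.292681
Numerator = 0.683 − 0.2927 = 0.3903; denominator = 1 − 0.2927 = 0.7073
φ_{22} = 0.3903 / 0.7073 = 0.552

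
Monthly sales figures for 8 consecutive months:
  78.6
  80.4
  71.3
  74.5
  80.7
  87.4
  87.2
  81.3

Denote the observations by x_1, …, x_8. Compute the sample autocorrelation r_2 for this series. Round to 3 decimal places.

-0.098

Mean x̄ = (78.6 + 80.4 + 71.3 + 74.5 + 80.7 + 87.4 + 87.2 + 81.3)/8 = 80.1750
Deviations from mean: -1.5750, 0.2250, -8.8750, -5.6750, 0.5250, 7.2250, 7.0250, 1.1250
Numerator Σ_{t=1}^{6}(x_t−x̄)(x_{t+2}−x̄) = -21.1438
Denominator Σ(x_t−x̄)² = 216.5950
r_2 = -21.1438 / 216.5950 = -0.098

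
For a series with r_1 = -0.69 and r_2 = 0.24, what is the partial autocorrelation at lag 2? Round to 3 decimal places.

φ_{22} = (r_2 − r_1²) / (1 − r_1²)
r_1² = (-0.69)² = 0.4761
Numerator = 0.24 − 0.4761 = -0.2361; denominator = 1 − 0.4761 = 0.5239
φ_{22} = -0.2361 / 0.5239 = -0.451

-0.451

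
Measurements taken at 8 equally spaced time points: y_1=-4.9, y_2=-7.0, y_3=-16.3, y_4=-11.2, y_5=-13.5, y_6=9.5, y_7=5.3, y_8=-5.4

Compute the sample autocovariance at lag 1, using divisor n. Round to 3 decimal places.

Mean ȳ = (-4.9 − 7.0 − 16.3 − 11.2 − 13.5 + 9.5 + 5.3 − 5.4)/8 = -5.4375
Σ_{t=1}^{7}(y_t−ȳ)(y_{t+1}−ȳ) = 165.5486
γ_1 = 165.5486 / 8 = 20.694

20.694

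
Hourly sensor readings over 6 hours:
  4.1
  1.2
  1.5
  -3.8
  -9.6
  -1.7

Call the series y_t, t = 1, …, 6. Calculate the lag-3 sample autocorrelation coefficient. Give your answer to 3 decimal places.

Mean ȳ = (4.1 + 1.2 + 1.5 − 3.8 − 9.6 − 1.7)/6 = -1.3833
Σ(y_t−ȳ)(y_{t+3}−ȳ) = (-13.2514) + (-21.2264) + (-0.9131) = -35.3908
Denominator Σ(y_t−ȳ)² = 118.5083
r_3 = -35.3908 / 118.5083 = -0.299

-0.299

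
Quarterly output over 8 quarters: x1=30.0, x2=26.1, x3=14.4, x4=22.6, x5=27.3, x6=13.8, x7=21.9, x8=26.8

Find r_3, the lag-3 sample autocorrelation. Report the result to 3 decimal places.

Mean x̄ = (30.0 + 26.1 + 14.4 + 22.6 + 27.3 + 13.8 + 21.9 + 26.8)/8 = 22.8625
Deviations from mean: 7.1375, 3.2375, -8.4625, -0.2625, 4.4375, -9.0625, -0.9625, 3.9375
Numerator Σ_{t=1}^{5}(x_t−x̄)(x_{t+3}−x̄) = 106.9095
Denominator Σ(x_t−x̄)² = 251.3588
r_3 = 106.9095 / 251.3588 = 0.425

0.425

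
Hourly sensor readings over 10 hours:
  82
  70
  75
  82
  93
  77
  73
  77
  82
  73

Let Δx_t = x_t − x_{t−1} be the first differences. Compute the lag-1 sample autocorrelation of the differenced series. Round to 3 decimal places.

First differences Δx: -12, 5, 7, 11, -16, -4, 4, 5, -9
Mean of differences = -1.0000
Numerator Σ(Δx_t−Δx̄)(Δx_{t+1}−Δx̄) = -90.0000
Denominator Σ(Δx_t−Δx̄)² = 724.0000
r_1(Δx) = -90.0000 / 724.0000 = -0.124

-0.124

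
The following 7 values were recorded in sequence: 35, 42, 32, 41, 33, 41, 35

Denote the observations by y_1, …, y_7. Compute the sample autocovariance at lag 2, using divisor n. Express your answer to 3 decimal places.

10.571

Mean ȳ = (35 + 42 + 32 + 41 + 33 + 41 + 35)/7 = 37.0000
Σ_{t=1}^{5}(y_t−ȳ)(y_{t+2}−ȳ) = 74.0000
γ_2 = 74.0000 / 7 = 10.571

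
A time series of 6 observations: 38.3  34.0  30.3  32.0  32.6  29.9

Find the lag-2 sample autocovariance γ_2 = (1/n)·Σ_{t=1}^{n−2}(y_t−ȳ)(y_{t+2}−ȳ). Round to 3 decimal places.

-1.955

Mean ȳ = (38.3 + 34.0 + 30.3 + 32.0 + 32.6 + 29.9)/6 = 32.8500
Deviations: 5.4500, 1.1500, -2.5500, -0.8500, -0.2500, -2.9500
Σ_{t=1}^{4}(y_t−ȳ)(y_{t+2}−ȳ) = -11.7300
γ_2 = -11.7300 / 6 = -1.955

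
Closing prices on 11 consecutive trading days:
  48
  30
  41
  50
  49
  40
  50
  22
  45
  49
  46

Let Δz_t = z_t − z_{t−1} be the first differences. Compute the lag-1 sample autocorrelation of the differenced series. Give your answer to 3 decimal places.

First differences Δz: -18, 11, 9, -1, -9, 10, -28, 23, 4, -3
Mean of differences = -0.2000
Numerator Σ(Δz_t−Δz̄)(Δz_{t+1}−Δz̄) = -1029.2400
Denominator Σ(Δz_t−Δz̄)² = 2045.6000
r_1(Δz) = -1029.2400 / 2045.6000 = -0.503

-0.503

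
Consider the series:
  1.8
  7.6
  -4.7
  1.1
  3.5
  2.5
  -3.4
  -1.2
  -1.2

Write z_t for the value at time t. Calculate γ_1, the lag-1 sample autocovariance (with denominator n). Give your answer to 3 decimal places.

-2.404

Mean z̄ = (1.8 + 7.6 − 4.7 + 1.1 + 3.5 + 2.5 − 3.4 − 1.2 − 1.2)/9 = 0.6667
Σ_{t=1}^{8}(z_t−z̄)(z_{t+1}−z̄) = -21.6344
γ_1 = -21.6344 / 9 = -2.404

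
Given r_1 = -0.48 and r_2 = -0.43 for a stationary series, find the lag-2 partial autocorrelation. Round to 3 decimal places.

φ_{22} = (r_2 − r_1²) / (1 − r_1²)
r_1² = (-0.48)² = 0.2304
Numerator = -0.43 − 0.2304 = -0.6604; denominator = 1 − 0.2304 = 0.7696
φ_{22} = -0.6604 / 0.7696 = -0.858

-0.858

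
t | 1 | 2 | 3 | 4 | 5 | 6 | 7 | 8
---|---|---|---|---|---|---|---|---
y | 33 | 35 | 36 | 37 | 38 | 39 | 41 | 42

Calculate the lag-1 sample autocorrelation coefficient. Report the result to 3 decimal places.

Mean ȳ = (33 + 35 + 36 + 37 + 38 + 39 + 41 + 42)/8 = 37.6250
Deviations from mean: -4.6250, -2.6250, -1.6250, -0.6250, 0.3750, 1.3750, 3.3750, 4.3750
Σ(y_t−ȳ)(y_{t+1}−ȳ) = (12.1406) + (4.2656) + (1.0156) + (-0.2344) + (0.5156) + (4.6406) + (14.7656) = 37.1094
Denominator Σ(y_t−ȳ)² = 63.8750
r_1 = 37.1094 / 63.8750 = 0.581

0.581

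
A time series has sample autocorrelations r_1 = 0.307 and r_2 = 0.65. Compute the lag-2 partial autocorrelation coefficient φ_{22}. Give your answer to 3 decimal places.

φ_{22} = (r_2 − r_1²) / (1 − r_1²)
r_1² = (0.307)² = 0.094249
Numerator = 0.65 − 0.0942 = 0.5558; denominator = 1 − 0.0942 = 0.9058
φ_{22} = 0.5558 / 0.9058 = 0.614

0.614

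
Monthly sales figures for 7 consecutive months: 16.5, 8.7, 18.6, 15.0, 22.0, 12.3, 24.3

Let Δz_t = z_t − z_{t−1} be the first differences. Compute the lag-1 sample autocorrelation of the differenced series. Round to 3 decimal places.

-0.733

First differences Δz: -7.8, 9.9, -3.6, 7.0, -9.7, 12.0
Mean of differences = 1.3000
Numerator Σ(Δz_t−Δz̄)(Δz_{t+1}−Δz̄) = -328.7300
Denominator Σ(Δz_t−Δz̄)² = 448.7600
r_1(Δz) = -328.7300 / 448.7600 = -0.733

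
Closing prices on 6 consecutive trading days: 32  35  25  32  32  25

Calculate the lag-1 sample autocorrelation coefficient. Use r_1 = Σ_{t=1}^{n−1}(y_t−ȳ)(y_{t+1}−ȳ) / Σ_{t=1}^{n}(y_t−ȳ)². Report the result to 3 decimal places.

-0.365

Mean ȳ = (32 + 35 + 25 + 32 + 32 + 25)/6 = 30.1667
Deviations from mean: 1.8333, 4.8333, -5.1667, 1.8333, 1.8333, -5.1667
Σ(y_t−ȳ)(y_{t+1}−ȳ) = (8.8611) + (-24.9722) + (-9.4722) + (3.3611) + (-9.4722) = -31.6944
Denominator Σ(y_t−ȳ)² = 86.8333
r_1 = -31.6944 / 86.8333 = -0.365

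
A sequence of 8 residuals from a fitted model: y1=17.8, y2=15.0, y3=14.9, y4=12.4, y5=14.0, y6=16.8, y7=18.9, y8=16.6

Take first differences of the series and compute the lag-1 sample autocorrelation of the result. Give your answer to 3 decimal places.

0.079

First differences Δy: -2.8, -0.1, -2.5, 1.6, 2.8, 2.1, -2.3
Mean of differences = -0.1714
Numerator Σ(Δy_t−Δȳ)(Δy_{t+1}−Δȳ) = 2.6992
Denominator Σ(Δy_t−Δȳ)² = 33.9943
r_1(Δy) = 2.6992 / 33.9943 = 0.079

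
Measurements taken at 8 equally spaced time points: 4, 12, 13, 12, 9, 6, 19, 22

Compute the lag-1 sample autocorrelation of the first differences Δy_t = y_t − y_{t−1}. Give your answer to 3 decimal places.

First differences Δy: 8, 1, -1, -3, -3, 13, 3
Mean of differences = 2.5714
Numerator Σ(Δy_t−Δȳ)(Δy_{t+1}−Δȳ) = -5.6122
Denominator Σ(Δy_t−Δȳ)² = 215.7143
r_1(Δy) = -5.6122 / 215.7143 = -0.026

-0.026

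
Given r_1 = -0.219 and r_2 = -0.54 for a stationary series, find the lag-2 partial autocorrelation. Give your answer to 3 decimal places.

φ_{22} = (r_2 − r_1²) / (1 − r_1²)
r_1² = (-0.219)² = 0.047961
Numerator = -0.54 − 0.0480 = -0.5880; denominator = 1 − 0.0480 = 0.9520
φ_{22} = -0.5880 / 0.9520 = -0.618

-0.618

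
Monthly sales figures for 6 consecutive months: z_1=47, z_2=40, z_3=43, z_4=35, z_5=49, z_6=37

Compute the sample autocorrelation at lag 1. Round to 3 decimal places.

-0.675

Mean z̄ = (47 + 40 + 43 + 35 + 49 + 37)/6 = 41.8333
Σ(z_t−z̄)(z_{t+1}−z̄) = (-9.4722) + (-2.1389) + (-7.9722) + (-48.9722) + (-34.6389) = -103.1944
Denominator Σ(z_t−z̄)² = 152.8333
r_1 = -103.1944 / 152.8333 = -0.675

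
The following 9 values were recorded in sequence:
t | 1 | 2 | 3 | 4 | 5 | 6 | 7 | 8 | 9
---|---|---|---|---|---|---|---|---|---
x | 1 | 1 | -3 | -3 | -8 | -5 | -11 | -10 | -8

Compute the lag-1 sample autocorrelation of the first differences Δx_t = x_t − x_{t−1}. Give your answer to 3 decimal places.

-0.626

First differences Δx: 0, -4, 0, -5, 3, -6, 1, 2
Mean of differences = -1.1250
Numerator Σ(Δx_t−Δx̄)(Δx_{t+1}−Δx̄) = -50.6406
Denominator Σ(Δx_t−Δx̄)² = 80.8750
r_1(Δx) = -50.6406 / 80.8750 = -0.626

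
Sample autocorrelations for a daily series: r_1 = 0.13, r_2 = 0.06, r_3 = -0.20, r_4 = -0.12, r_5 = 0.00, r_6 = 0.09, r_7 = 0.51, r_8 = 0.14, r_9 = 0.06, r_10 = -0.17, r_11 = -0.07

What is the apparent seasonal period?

The largest autocorrelation is r_7 = 0.51; the remaining lags stay at or below 0.14.
The dominant spike at lag 7 indicates a seasonal period of 7.

7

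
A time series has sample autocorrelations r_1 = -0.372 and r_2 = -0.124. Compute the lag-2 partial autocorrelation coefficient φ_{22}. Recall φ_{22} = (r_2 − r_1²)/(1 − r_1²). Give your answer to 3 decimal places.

-0.305

φ_{22} = (r_2 − r_1²) / (1 − r_1²)
r_1² = (-0.372)² = 0.138384
Numerator = -0.124 − 0.1384 = -0.2624; denominator = 1 − 0.1384 = 0.8616
φ_{22} = -0.2624 / 0.8616 = -0.305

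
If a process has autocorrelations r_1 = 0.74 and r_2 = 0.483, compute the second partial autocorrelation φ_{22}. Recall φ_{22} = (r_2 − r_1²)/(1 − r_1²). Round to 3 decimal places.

φ_{22} = (r_2 − r_1²) / (1 − r_1²)
r_1² = (0.74)² = 0.5476
Numerator = 0.483 − 0.5476 = -0.0646; denominator = 1 − 0.5476 = 0.4524
φ_{22} = -0.0646 / 0.4524 = -0.143

-0.143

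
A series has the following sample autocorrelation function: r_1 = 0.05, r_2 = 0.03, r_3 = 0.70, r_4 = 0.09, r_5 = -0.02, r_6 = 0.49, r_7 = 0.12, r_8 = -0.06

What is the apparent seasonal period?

The largest autocorrelation is r_3 = 0.70, with a weaker echo at lag 6 (0.49); the remaining lags stay at or below 0.12.
The dominant spike at lag 3 indicates a seasonal period of 3.

3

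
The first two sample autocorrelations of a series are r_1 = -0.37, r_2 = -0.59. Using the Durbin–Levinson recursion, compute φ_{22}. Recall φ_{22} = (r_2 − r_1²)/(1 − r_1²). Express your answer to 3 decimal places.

φ_{22} = (r_2 − r_1²) / (1 − r_1²)
r_1² = (-0.37)² = 0.1369
Numerator = -0.59 − 0.1369 = -0.7269; denominator = 1 − 0.1369 = 0.8631
φ_{22} = -0.7269 / 0.8631 = -0.842

-0.842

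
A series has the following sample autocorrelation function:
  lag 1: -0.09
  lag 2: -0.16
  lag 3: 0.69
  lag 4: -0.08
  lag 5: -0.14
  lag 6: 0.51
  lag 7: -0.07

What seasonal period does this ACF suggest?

3

The largest autocorrelation is r_3 = 0.69, with a weaker echo at lag 6 (0.51); the remaining lags stay at or below -0.07.
The dominant spike at lag 3 indicates a seasonal period of 3.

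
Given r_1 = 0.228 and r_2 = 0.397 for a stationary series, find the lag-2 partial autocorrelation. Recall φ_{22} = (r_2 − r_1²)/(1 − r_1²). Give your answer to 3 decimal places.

0.364

φ_{22} = (r_2 − r_1²) / (1 − r_1²)
r_1² = (0.228)² = 0.051984
Numerator = 0.397 − 0.0520 = 0.3450; denominator = 1 − 0.0520 = 0.9480
φ_{22} = 0.3450 / 0.9480 = 0.364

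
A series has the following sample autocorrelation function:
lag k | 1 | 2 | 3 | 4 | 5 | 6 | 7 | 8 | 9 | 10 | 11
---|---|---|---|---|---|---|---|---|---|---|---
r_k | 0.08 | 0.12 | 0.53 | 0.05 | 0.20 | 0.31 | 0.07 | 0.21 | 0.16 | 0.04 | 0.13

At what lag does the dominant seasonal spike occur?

3

The largest autocorrelation is r_3 = 0.53, with a weaker echo at lag 6 (0.31); the remaining lags stay at or below 0.21.
The dominant spike at lag 3 indicates a seasonal period of 3.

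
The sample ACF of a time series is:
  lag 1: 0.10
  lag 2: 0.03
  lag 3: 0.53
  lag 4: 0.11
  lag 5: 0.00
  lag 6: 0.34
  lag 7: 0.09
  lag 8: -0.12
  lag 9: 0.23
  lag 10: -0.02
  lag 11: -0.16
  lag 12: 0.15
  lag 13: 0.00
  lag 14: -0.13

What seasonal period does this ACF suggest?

The largest autocorrelation is r_3 = 0.53, with weaker echoes at lags 6 (0.34), 9 (0.23) and 12 (0.15); the remaining lags stay at or below 0.11.
The dominant spike at lag 3 indicates a seasonal period of 3.

3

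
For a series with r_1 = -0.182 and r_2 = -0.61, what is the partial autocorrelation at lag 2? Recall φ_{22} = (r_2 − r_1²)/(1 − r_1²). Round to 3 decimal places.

-0.665

φ_{22} = (r_2 − r_1²) / (1 − r_1²)
r_1² = (-0.182)² = 0.033124
Numerator = -0.61 − 0.0331 = -0.6431; denominator = 1 − 0.0331 = 0.9669
φ_{22} = -0.6431 / 0.9669 = -0.665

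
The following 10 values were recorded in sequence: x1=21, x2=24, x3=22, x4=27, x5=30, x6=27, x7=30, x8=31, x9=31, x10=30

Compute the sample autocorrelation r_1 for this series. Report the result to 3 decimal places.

Mean x̄ = (21 + 24 + 22 + 27 + 30 + 27 + 30 + 31 + 31 + 30)/10 = 27.3000
Numerator Σ_{t=1}^{9}(x_t−x̄)(x_{t+1}−x̄) = 71.1100
Denominator Σ(x_t−x̄)² = 128.1000
r_1 = 71.1100 / 128.1000 = 0.555

0.555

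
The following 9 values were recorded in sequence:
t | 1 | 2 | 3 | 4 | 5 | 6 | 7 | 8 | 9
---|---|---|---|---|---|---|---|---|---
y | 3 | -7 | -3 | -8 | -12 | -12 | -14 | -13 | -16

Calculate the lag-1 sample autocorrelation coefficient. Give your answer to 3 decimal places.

0.377

Mean ȳ = (3 − 7 − 3 − 8 − 12 − 12 − 14 − 13 − 16)/9 = -9.1111
Numerator Σ_{t=1}^{8}(y_t−ȳ)(y_{t+1}−ȳ) = 110.3210
Denominator Σ(y_t−ȳ)² = 292.8889
r_1 = 110.3210 / 292.8889 = 0.377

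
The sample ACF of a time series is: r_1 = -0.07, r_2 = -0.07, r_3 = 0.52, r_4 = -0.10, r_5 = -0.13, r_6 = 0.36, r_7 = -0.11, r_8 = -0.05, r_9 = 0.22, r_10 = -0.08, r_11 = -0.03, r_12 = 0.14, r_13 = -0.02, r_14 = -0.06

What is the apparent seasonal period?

3

The largest autocorrelation is r_3 = 0.52, with weaker echoes at lags 6 (0.36) and 9 (0.22); the remaining lags stay at or below 0.14.
The dominant spike at lag 3 indicates a seasonal period of 3.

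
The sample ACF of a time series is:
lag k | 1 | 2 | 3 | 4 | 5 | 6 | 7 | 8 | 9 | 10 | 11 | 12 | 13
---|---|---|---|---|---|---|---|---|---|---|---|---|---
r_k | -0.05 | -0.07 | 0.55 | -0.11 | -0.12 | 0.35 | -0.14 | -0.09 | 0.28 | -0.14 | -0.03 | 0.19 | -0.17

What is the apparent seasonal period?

3

The largest autocorrelation is r_3 = 0.55, with weaker echoes at lags 6 (0.35), 9 (0.28) and 12 (0.19); the remaining lags stay at or below -0.03.
The dominant spike at lag 3 indicates a seasonal period of 3.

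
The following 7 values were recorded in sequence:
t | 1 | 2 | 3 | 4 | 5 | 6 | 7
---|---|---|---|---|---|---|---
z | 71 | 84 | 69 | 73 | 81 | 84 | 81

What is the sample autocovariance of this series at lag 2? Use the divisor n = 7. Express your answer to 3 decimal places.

-2.869

Mean z̄ = (71 + 84 + 69 + 73 + 81 + 84 + 81)/7 = 77.5714
Deviations: -6.5714, 6.4286, -8.5714, -4.5714, 3.4286, 6.4286, 3.4286
Σ_{t=1}^{5}(z_t−z̄)(z_{t+2}−z̄) = -20.0816
γ_2 = -20.0816 / 7 = -2.869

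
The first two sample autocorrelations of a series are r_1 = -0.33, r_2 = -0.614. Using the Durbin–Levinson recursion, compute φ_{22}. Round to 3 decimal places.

φ_{22} = (r_2 − r_1²) / (1 − r_1²)
r_1² = (-0.33)² = 0.1089
Numerator = -0.614 − 0.1089 = -0.7229; denominator = 1 − 0.1089 = 0.8911
φ_{22} = -0.7229 / 0.8911 = -0.811

-0.811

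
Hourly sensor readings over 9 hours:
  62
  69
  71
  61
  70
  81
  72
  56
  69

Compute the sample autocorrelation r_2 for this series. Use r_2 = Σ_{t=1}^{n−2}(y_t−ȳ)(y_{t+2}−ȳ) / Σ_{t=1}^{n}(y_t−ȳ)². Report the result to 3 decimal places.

-0.588

Mean ȳ = (62 + 69 + 71 + 61 + 70 + 81 + 72 + 56 + 69)/9 = 67.8889
Numerator Σ_{t=1}^{7}(y_t−ȳ)(y_{t+2}−ȳ) = -252.3580
Denominator Σ(y_t−ȳ)² = 428.8889
r_2 = -252.3580 / 428.8889 = -0.588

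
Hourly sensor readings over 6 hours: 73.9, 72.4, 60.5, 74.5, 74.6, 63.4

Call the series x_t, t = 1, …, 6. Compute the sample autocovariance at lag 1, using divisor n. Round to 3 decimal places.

Mean x̄ = (73.9 + 72.4 + 60.5 + 74.5 + 74.6 + 63.4)/6 = 69.8833
Σ_{t=1}^{5}(x_t−x̄)(x_{t+1}−x̄) = -65.6303
γ_1 = -65.6303 / 6 = -10.938

-10.938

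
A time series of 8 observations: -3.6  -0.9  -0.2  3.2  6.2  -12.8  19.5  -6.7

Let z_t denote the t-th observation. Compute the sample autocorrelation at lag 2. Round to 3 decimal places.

Mean z̄ = (-3.6 − 0.9 − 0.2 + 3.2 + 6.2 − 12.8 + 19.5 − 6.7)/8 = 0.5875
Deviations from mean: -4.1875, -1.4875, -0.7875, 2.6125, 5.6125, -13.3875, 18.9125, -7.2875
Σ(z_t−z̄)(z_{t+2}−z̄) = (3.2977) + (-3.8861) + (-4.4198) + (-34.9748) + (106.1464) + (97.5614) = 163.7247
Denominator Σ(z_t−z̄)² = 648.7088
r_2 = 163.7247 / 648.7088 = 0.252

0.252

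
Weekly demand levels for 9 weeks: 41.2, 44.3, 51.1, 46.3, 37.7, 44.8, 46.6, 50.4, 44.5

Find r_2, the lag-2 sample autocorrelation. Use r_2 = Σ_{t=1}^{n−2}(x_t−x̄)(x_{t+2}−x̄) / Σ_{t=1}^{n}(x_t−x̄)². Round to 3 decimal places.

Mean x̄ = (41.2 + 44.3 + 51.1 + 46.3 + 37.7 + 44.8 + 46.6 + 50.4 + 44.5)/9 = 45.2111
Numerator Σ_{t=1}^{7}(x_t−x̄)(x_{t+2}−x̄) = -82.8458
Denominator Σ(x_t−x̄)² = 138.7289
r_2 = -82.8458 / 138.7289 = -0.597

-0.597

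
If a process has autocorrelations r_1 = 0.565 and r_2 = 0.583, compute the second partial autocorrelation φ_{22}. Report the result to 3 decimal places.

φ_{22} = (r_2 − r_1²) / (1 − r_1²)
r_1² = (0.565)² = 0.319225
Numerator = 0.583 − 0.3192 = 0.2638; denominator = 1 − 0.3192 = 0.6808
φ_{22} = 0.2638 / 0.6808 = 0.387

0.387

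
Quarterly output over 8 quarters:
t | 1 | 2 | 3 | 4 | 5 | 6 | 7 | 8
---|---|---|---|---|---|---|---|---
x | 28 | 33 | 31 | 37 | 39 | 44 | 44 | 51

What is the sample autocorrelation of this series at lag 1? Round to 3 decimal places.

Mean x̄ = (28 + 33 + 31 + 37 + 39 + 44 + 44 + 51)/8 = 38.3750
Deviations from mean: -10.3750, -5.3750, -7.3750, -1.3750, 0.6250, 5.6250, 5.6250, 12.6250
Σ(x_t−x̄)(x_{t+1}−x̄) = (55.7656) + (39.6406) + (10.1406) + (-0.8594) + (3.5156) + (31.6406) + (71.0156) = 210.8594
Denominator Σ(x_t−x̄)² = 415.8750
r_1 = 210.8594 / 415.8750 = 0.507

0.507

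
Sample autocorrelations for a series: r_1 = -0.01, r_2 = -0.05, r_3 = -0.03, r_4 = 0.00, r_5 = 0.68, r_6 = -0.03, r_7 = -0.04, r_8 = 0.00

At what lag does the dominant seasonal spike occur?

The largest autocorrelation is r_5 = 0.68; the remaining lags stay at or below 0.00.
The dominant spike at lag 5 indicates a seasonal period of 5.

5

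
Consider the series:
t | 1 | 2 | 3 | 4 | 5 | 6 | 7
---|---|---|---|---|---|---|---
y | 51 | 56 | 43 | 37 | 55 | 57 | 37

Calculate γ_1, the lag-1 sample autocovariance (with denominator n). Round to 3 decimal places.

-10.571

Mean ȳ = (51 + 56 + 43 + 37 + 55 + 57 + 37)/7 = 48.0000
Σ_{t=1}^{6}(y_t−ȳ)(y_{t+1}−ȳ) = -74.0000
γ_1 = -74.0000 / 7 = -10.571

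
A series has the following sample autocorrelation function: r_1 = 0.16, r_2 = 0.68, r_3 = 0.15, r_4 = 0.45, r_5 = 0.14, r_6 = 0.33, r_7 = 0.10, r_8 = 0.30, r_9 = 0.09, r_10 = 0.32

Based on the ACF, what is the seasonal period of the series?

2

The largest autocorrelation is r_2 = 0.68, with weaker echoes at lags 4 (0.45), 6 (0.33), 8 (0.30) and 10 (0.32); the remaining lags stay at or below 0.16.
The dominant spike at lag 2 indicates a seasonal period of 2.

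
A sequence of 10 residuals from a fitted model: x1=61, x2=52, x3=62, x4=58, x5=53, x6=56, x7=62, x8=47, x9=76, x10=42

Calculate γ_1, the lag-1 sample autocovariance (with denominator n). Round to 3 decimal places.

Mean x̄ = (61 + 52 + 62 + 58 + 53 + 56 + 62 + 47 + 76 + 42)/10 = 56.9000
Σ_{t=1}^{9}(x_t−x̄)(x_{t+1}−x̄) = -569.0100
γ_1 = -569.0100 / 10 = -56.901

-56.901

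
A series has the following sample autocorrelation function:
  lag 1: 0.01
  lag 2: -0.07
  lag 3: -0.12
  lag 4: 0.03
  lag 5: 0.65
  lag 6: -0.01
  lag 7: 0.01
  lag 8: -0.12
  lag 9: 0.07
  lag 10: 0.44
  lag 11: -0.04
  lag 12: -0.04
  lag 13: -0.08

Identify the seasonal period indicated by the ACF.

5

The largest autocorrelation is r_5 = 0.65, with a weaker echo at lag 10 (0.44); the remaining lags stay at or below 0.07.
The dominant spike at lag 5 indicates a seasonal period of 5.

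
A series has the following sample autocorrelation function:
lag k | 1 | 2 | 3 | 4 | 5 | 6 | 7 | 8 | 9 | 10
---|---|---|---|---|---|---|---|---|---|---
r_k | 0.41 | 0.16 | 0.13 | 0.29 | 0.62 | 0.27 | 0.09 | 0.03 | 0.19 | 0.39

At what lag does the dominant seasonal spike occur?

5

The largest autocorrelation is r_5 = 0.62; the remaining lags stay at or below 0.41. The elevated value at lag 1 (0.41), dropping to 0.16 at lag 2, reflects decaying short-term dependence rather than seasonality.
The dominant spike at lag 5 indicates a seasonal period of 5.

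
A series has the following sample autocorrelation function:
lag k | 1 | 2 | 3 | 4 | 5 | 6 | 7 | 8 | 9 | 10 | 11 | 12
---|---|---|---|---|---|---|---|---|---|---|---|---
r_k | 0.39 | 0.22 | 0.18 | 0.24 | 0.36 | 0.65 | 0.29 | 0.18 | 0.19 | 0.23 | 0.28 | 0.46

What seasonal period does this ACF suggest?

6

The largest autocorrelation is r_6 = 0.65, with a weaker echo at lag 12 (0.46); the remaining lags stay at or below 0.39. The elevated value at lag 1 (0.39), dropping to 0.22 at lag 2, reflects decaying short-term dependence rather than seasonality.
The dominant spike at lag 6 indicates a seasonal period of 6.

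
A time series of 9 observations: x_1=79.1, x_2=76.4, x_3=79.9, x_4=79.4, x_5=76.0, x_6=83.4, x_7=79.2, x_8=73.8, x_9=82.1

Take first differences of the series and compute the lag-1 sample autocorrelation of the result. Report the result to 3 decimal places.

-0.434

First differences Δx: -2.7, 3.5, -0.5, -3.4, 7.4, -4.2, -5.4, 8.3
Mean of differences = 0.3750
Numerator Σ(Δx_t−Δx̄)(Δx_{t+1}−Δx̄) = -87.0456
Denominator Σ(Δx_t−Δx̄)² = 200.6750
r_1(Δx) = -87.0456 / 200.6750 = -0.434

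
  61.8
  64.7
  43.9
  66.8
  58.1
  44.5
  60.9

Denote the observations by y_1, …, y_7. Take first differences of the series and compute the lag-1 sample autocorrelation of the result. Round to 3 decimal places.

First differences Δy: 2.9, -20.8, 22.9, -8.7, -13.6, 16.4
Mean of differences = -0.1500
Numerator Σ(Δy_t−Δȳ)(Δy_{t+1}−Δȳ) = -843.6425
Denominator Σ(Δy_t−Δȳ)² = 1494.9350
r_1(Δy) = -843.6425 / 1494.9350 = -0.564

-0.564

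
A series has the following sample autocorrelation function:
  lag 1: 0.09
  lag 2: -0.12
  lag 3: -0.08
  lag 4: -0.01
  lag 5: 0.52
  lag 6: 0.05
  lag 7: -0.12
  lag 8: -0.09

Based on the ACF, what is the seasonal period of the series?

The largest autocorrelation is r_5 = 0.52; the remaining lags stay at or below 0.09.
The dominant spike at lag 5 indicates a seasonal period of 5.

5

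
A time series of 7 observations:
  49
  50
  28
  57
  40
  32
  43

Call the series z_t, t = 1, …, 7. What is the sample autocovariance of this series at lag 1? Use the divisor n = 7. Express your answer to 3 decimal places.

-40.624

Mean z̄ = (49 + 50 + 28 + 57 + 40 + 32 + 43)/7 = 42.7143
Σ_{t=1}^{6}(z_t−z̄)(z_{t+1}−z̄) = -284.3673
γ_1 = -284.3673 / 7 = -40.624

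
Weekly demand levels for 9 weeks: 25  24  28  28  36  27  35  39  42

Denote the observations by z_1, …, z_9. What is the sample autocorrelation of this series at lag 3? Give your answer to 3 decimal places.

Mean z̄ = (25 + 24 + 28 + 28 + 36 + 27 + 35 + 39 + 42)/9 = 31.5556
Numerator Σ_{t=1}^{6}(z_t−z̄)(z_{t+3}−z̄) = -20.8148
Denominator Σ(z_t−z̄)² = 342.2222
r_3 = -20.8148 / 342.2222 = -0.061

-0.061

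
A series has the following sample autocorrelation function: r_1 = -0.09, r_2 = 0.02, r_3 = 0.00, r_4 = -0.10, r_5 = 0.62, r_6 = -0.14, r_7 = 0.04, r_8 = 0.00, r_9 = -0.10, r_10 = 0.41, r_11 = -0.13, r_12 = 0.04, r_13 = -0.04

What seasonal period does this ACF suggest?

5

The largest autocorrelation is r_5 = 0.62, with a weaker echo at lag 10 (0.41); the remaining lags stay at or below 0.04.
The dominant spike at lag 5 indicates a seasonal period of 5.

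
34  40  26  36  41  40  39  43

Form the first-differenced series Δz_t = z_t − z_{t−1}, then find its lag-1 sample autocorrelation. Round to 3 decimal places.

-0.502

First differences Δz: 6, -14, 10, 5, -1, -1, 4
Mean of differences = 1.2857
Numerator Σ(Δz_t−Δz̄)(Δz_{t+1}−Δz̄) = -182.3673
Denominator Σ(Δz_t−Δz̄)² = 363.4286
r_1(Δz) = -182.3673 / 363.4286 = -0.502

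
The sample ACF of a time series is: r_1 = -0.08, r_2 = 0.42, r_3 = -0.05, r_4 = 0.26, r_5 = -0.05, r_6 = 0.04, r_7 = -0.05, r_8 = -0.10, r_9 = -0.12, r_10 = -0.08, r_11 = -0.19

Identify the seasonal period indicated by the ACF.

The largest autocorrelation is r_2 = 0.42, with a weaker echo at lag 4 (0.26); the remaining lags stay at or below 0.04.
The dominant spike at lag 2 indicates a seasonal period of 2.

2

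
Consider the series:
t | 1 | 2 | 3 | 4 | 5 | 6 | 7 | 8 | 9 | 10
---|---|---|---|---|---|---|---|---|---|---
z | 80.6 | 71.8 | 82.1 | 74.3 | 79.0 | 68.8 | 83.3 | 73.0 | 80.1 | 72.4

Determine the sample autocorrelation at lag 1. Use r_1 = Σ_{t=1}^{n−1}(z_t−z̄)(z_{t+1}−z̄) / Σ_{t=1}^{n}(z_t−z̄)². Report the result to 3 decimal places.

-0.814

Mean z̄ = (80.6 + 71.8 + 82.1 + 74.3 + 79.0 + 68.8 + 83.3 + 73.0 + 80.1 + 72.4)/10 = 76.5400
Numerator Σ_{t=1}^{9}(z_t−z̄)(z_{t+1}−z̄) = -186.1976
Denominator Σ(z_t−z̄)² = 228.8840
r_1 = -186.1976 / 228.8840 = -0.814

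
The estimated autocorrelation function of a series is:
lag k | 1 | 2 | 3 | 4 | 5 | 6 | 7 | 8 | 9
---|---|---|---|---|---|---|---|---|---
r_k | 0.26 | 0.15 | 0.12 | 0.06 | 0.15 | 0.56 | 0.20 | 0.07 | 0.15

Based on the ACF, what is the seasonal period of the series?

6

The largest autocorrelation is r_6 = 0.56; the remaining lags stay at or below 0.26. The elevated value at lag 1 (0.26), dropping to 0.15 at lag 2, reflects decaying short-term dependence rather than seasonality.
The dominant spike at lag 6 indicates a seasonal period of 6.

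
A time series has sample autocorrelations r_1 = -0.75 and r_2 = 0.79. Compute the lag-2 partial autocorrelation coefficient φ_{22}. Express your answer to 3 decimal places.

φ_{22} = (r_2 − r_1²) / (1 − r_1²)
r_1² = (-0.75)² = 0.5625
Numerator = 0.79 − 0.5625 = 0.2275; denominator = 1 − 0.5625 = 0.4375
φ_{22} = 0.2275 / 0.4375 = 0.520

0.520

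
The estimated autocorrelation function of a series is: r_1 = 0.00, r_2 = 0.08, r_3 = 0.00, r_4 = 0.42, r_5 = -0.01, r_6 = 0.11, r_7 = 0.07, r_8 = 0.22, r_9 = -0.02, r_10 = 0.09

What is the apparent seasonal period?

The largest autocorrelation is r_4 = 0.42, with a weaker echo at lag 8 (0.22); the remaining lags stay at or below 0.11.
The dominant spike at lag 4 indicates a seasonal period of 4.

4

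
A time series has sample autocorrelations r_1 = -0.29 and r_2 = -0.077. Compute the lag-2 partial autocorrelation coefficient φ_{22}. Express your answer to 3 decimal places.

-0.176

φ_{22} = (r_2 − r_1²) / (1 − r_1²)
r_1² = (-0.29)² = 0.0841
Numerator = -0.077 − 0.0841 = -0.1611; denominator = 1 − 0.0841 = 0.9159
φ_{22} = -0.1611 / 0.9159 = -0.176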